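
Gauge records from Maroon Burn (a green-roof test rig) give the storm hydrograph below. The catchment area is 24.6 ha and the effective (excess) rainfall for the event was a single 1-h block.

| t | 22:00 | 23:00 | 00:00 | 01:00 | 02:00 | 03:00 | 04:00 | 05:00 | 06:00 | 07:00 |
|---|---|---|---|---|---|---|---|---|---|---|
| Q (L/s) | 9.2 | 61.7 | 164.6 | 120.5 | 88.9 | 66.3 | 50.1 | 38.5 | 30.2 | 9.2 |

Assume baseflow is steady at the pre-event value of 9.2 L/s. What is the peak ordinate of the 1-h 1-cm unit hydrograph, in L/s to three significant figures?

Direct runoff: 0.0, 52.5, 155.4, 111.3, 79.7, 57.1, 40.9, 29.3, 21.0, 0.0 L/s; ΣQ_DR = 547.2 L/s, peak = 155.4 L/s.
Runoff depth d = ΣQ_DR·Δt / A = 547.2 × 3600 / (24.6 ha) = 8.008 mm.
The 1-cm UH is the DRH scaled by (10 mm)/d, so U_p = 155.4 × 10/8.008 = 194 L/s.

U_p ≈ 194 L/s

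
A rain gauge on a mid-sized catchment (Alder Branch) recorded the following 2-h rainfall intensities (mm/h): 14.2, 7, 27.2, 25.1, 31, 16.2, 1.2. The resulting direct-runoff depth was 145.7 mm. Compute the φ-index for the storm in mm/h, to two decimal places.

Only the 5 blocks with intensity above φ contribute runoff: 14.2, 27.2, 25.1, 31, 16.2 mm/h.
Σ(I−φ)·Δt = d  ⇒  (14.2+27.2+25.1+31+16.2 − 5φ)·2 = 145.7
φ = (113.7 − 145.7/2) / 5 = 8.17 mm/h.

φ ≈ 8.17 mm/h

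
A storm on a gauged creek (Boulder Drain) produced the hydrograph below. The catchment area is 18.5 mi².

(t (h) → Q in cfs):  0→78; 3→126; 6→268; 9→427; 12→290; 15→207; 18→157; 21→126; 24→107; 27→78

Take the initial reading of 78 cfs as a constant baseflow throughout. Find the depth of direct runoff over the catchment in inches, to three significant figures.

Direct runoff: 0.0, 48.0, 190.0, 349.0, 212.0, 129.0, 79.0, 48.0, 29.0, 0.0 cfs; ΣQ_DR = 1084 cfs.
V = ΣQ_DR · Δt = 1084 × 10800 s = 1.171 × 10^7 ft³.
Over A = 18.5 mi², depth = V / A = 0.272 in.

d ≈ 0.272 in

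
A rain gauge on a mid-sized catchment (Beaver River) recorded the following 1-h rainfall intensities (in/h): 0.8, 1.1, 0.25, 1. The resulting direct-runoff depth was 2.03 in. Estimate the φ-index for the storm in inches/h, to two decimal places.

Only the 3 blocks with intensity above φ contribute runoff: 0.8, 1.1, 1 in/h.
Σ(I−φ)·Δt = d  ⇒  (0.8+1.1+1 − 3φ)·1 = 2.03
φ = (2.900 − 2.03/1) / 3 = 0.29 in/h.

φ ≈ 0.29 in/h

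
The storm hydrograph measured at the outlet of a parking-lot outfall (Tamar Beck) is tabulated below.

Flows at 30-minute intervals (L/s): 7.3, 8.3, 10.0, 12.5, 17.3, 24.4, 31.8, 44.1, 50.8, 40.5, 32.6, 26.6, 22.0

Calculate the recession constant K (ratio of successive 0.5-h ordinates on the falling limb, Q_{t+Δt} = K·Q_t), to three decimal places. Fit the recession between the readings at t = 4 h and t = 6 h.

K ≈ 0.811

Using the recession-limb readings at t = 4 h and t = 6 h: Q falls from 50.8 to 22.0 L/s over 4 intervals.
K = (Q₂/Q₁)^(1/4) = (22.0/50.8)^(1/4) = 0.811.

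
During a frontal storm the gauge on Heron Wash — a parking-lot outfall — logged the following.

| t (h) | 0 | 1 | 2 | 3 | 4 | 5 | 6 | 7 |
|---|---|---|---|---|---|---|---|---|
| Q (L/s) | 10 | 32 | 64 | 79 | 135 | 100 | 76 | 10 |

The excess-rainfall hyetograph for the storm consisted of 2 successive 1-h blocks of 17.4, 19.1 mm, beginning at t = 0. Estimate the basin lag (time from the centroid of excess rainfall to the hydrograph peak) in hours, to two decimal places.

t_L ≈ 2.98 h

Centroid of excess rainfall: t_c = Σ P_i·t̄_i / ΣP_i = 1.0233 h (block centres at 0.5, 1.5 h).
Hydrograph peak occurs at t = 4 h, so basin lag t_L = 4 − 1.0233 = 2.98 h.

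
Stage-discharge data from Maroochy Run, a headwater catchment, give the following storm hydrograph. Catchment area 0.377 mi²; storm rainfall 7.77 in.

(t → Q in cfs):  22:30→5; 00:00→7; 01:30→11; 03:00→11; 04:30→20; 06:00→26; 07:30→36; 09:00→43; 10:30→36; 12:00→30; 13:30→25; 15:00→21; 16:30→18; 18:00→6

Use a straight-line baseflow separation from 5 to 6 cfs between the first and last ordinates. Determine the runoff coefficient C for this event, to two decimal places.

C ≈ 0.17

ΣQ_DR = 218.0 cfs; V = ΣQ_DR·Δt = 1.177 × 10^6 ft³.
Runoff depth d = V / A = 1.344 in.
C = d / P = 1.344 / 7.77 = 0.17.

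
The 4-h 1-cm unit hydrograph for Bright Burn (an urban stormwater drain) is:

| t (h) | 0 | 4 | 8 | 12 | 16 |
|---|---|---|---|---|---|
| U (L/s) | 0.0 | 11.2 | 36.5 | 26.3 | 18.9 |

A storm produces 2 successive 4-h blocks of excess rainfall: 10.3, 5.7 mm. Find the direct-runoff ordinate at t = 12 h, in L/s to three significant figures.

By discrete convolution, Q_j = Σ (P_i / 10 mm) · U_{j−i}.
At t = 12 h (j=3): Q = (10.3/10)·26.3 + (5.7/10)·36.5 = 47.9 L/s.

Q ≈ 47.9 L/s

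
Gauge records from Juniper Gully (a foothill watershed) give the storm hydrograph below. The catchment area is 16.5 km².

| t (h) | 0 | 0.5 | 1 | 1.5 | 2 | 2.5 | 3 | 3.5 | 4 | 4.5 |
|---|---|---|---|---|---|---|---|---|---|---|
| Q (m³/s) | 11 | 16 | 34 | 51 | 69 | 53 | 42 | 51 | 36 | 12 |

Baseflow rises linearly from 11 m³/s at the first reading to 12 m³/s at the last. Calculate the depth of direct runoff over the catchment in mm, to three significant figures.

d ≈ 28.4 mm

Direct runoff: 0.00, 4.89, 22.78, 39.67, 57.56, 41.44, 30.33, 39.22, 24.11, 0.00 m³/s; ΣQ_DR = 260.0 m³/s.
V = ΣQ_DR · Δt = 260.0 × 1800 s = 4.680 × 10^5 m³.
Over A = 16.5 km², depth = V / A = 28.4 mm.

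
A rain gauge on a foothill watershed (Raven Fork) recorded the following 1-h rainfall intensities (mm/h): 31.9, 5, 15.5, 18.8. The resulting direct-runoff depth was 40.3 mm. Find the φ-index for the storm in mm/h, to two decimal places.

φ ≈ 8.63 mm/h

Only the 3 blocks with intensity above φ contribute runoff: 31.9, 15.5, 18.8 mm/h.
Σ(I−φ)·Δt = d  ⇒  (31.9+15.5+18.8 − 3φ)·1 = 40.3
φ = (66.20 − 40.3/1) / 3 = 8.63 mm/h.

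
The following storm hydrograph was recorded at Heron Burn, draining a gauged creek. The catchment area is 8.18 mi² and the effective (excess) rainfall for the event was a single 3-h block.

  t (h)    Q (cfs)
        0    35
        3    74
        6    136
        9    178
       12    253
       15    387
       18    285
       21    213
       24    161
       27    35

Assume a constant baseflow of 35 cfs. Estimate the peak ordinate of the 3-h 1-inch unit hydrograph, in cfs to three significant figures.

Direct runoff: 0.0, 39.0, 101.0, 143.0, 218.0, 352.0, 250.0, 178.0, 126.0, 0.0 cfs; ΣQ_DR = 1407 cfs, peak = 352.0 cfs.
Runoff depth d = ΣQ_DR·Δt / A = 1407 × 10800 / (8.18 mi²) = 0.7996 in.
The 1-inch UH is the DRH scaled by (1 in)/d, so U_p = 352.0 × 1/0.7996 = 440 cfs.

U_p ≈ 440 cfs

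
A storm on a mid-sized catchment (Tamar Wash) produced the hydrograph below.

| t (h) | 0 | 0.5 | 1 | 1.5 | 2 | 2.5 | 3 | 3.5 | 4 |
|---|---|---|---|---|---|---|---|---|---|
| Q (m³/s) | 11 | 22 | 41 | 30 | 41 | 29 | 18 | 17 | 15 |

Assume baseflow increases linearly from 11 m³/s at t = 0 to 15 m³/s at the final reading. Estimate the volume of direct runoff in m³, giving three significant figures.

V ≈ 1.93 × 10^5 m³

Direct-runoff ordinates (Q − Q_b): 0.00, 10.50, 29.00, 17.50, 28.00, 15.50, 4.00, 2.50, 0.00 m³/s.
ΣQ_DR = 107.0 m³/s.
With Δt = 0.5 h = 1800 s, V = ΣQ_DR · Δt = 107.0 × 1800 = 1.93 × 10^5 m³.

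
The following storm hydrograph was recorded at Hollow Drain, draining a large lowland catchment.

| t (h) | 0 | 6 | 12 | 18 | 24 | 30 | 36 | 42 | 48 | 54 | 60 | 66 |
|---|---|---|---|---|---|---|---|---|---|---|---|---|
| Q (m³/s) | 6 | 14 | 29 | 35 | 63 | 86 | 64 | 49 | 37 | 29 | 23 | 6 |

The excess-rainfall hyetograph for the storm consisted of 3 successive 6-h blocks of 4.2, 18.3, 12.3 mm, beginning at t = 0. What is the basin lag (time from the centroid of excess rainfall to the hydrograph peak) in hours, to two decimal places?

Centroid of excess rainfall: t_c = Σ P_i·t̄_i / ΣP_i = 10.3966 h (block centres at 3, 9, 15 h).
Hydrograph peak occurs at t = 30 h, so basin lag t_L = 30 − 10.3966 = 19.60 h.

t_L ≈ 19.60 h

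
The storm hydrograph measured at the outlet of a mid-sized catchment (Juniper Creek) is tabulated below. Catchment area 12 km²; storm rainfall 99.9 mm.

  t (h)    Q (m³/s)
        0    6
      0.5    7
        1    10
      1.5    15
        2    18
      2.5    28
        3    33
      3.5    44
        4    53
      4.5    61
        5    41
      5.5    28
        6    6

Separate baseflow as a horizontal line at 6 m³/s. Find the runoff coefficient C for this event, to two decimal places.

C ≈ 0.41

ΣQ_DR = 272.0 m³/s; V = ΣQ_DR·Δt = 4.896 × 10^5 m³.
Runoff depth d = V / A = 40.80 mm.
C = d / P = 40.80 / 99.9 = 0.41.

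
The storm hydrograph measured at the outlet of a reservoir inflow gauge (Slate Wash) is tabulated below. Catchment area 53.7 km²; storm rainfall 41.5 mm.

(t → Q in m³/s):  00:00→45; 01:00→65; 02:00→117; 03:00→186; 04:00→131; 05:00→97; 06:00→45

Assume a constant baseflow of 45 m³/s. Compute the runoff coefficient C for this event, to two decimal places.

ΣQ_DR = 371.0 m³/s; V = ΣQ_DR·Δt = 1.336 × 10^6 m³.
Runoff depth d = V / A = 24.87 mm.
C = d / P = 24.87 / 41.5 = 0.60.

C ≈ 0.60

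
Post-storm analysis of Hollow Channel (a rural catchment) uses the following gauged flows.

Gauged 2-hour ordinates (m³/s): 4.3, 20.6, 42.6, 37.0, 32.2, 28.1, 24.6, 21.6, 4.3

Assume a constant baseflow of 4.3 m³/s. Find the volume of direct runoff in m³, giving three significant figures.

Direct-runoff ordinates (Q − Q_b): 0.0, 16.3, 38.3, 32.7, 27.9, 23.8, 20.3, 17.3, 0.0 m³/s.
ΣQ_DR = 176.6 m³/s.
With Δt = 2 h = 7200 s, V = ΣQ_DR · Δt = 176.6 × 7200 = 1.27 × 10^6 m³.

V ≈ 1.27 × 10^6 m³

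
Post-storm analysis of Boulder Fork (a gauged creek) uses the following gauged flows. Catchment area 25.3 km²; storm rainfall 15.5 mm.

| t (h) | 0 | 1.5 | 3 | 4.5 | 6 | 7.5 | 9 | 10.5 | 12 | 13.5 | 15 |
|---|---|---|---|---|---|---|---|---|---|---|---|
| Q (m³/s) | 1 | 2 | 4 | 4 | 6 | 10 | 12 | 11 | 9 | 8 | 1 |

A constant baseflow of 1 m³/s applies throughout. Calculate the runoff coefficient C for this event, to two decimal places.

C ≈ 0.78

ΣQ_DR = 57.00 m³/s; V = ΣQ_DR·Δt = 3.078 × 10^5 m³.
Runoff depth d = V / A = 12.17 mm.
C = d / P = 12.17 / 15.5 = 0.78.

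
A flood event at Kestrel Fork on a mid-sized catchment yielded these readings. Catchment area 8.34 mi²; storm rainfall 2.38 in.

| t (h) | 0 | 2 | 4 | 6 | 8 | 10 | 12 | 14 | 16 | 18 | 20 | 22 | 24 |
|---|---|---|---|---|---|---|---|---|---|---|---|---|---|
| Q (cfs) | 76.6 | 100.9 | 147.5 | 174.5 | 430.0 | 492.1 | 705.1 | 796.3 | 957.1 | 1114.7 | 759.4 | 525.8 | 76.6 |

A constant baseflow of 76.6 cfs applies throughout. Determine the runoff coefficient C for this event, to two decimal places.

ΣQ_DR = 5361 cfs; V = ΣQ_DR·Δt = 3.860 × 10^7 ft³.
Runoff depth d = V / A = 1.992 in.
C = d / P = 1.992 / 2.38 = 0.84.

C ≈ 0.84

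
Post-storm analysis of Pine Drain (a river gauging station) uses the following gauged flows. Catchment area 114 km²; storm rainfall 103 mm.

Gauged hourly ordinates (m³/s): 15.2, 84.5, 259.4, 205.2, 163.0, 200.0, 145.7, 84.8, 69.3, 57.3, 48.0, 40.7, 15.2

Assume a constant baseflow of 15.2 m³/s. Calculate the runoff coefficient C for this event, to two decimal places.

ΣQ_DR = 1191 m³/s; V = ΣQ_DR·Δt = 4.287 × 10^6 m³.
Runoff depth d = V / A = 37.60 mm.
C = d / P = 37.60 / 103 = 0.37.

C ≈ 0.37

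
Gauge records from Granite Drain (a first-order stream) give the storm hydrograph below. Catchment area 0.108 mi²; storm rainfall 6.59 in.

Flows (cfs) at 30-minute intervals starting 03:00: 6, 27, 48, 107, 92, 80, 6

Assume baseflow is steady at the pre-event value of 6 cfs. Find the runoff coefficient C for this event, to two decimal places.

ΣQ_DR = 324.0 cfs; V = ΣQ_DR·Δt = 5.832 × 10^5 ft³.
Runoff depth d = V / A = 2.324 in.
C = d / P = 2.324 / 6.59 = 0.35.

C ≈ 0.35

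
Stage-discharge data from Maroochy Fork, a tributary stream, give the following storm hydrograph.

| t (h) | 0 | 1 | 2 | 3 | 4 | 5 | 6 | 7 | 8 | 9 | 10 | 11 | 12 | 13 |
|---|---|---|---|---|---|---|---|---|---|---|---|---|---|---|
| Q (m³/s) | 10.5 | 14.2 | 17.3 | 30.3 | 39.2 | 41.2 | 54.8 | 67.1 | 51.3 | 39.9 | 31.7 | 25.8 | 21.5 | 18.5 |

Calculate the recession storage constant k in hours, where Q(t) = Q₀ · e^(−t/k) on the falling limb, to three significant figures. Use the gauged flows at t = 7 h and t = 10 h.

k ≈ 4.00 h

On the falling limb, Q drops from 67.1 to 31.7 m³/s between t = 7 h and t = 10 h (Δt = 3 h).
k = −Δt / ln(Q₂/Q₁) = −3 / ln(31.7/67.1) = 4.00 h.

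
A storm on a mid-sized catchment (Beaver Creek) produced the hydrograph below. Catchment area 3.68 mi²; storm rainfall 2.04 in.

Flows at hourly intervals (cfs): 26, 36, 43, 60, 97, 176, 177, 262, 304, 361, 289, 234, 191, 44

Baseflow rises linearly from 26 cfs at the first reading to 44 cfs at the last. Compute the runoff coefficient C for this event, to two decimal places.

ΣQ_DR = 1810 cfs; V = ΣQ_DR·Δt = 6.516 × 10^6 ft³.
Runoff depth d = V / A = 0.7622 in.
C = d / P = 0.7622 / 2.04 = 0.37.

C ≈ 0.37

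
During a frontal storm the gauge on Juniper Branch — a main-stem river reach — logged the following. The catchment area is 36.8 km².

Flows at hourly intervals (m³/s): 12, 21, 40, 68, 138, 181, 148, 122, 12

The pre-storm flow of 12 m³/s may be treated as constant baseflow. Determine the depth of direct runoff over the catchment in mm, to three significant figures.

Direct runoff: 0.0, 9.0, 28.0, 56.0, 126.0, 169.0, 136.0, 110.0, 0.0 m³/s; ΣQ_DR = 634.0 m³/s.
V = ΣQ_DR · Δt = 634.0 × 3600 s = 2.282 × 10^6 m³.
Over A = 36.8 km², depth = V / A = 62.0 mm.

d ≈ 62.0 mm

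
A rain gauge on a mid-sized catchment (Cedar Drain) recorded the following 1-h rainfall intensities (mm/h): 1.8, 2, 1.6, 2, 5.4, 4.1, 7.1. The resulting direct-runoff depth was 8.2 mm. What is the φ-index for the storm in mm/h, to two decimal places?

φ ≈ 2.80 mm/h

Only the 3 blocks with intensity above φ contribute runoff: 5.4, 4.1, 7.1 mm/h.
Σ(I−φ)·Δt = d  ⇒  (5.4+4.1+7.1 − 3φ)·1 = 8.2
φ = (16.60 − 8.2/1) / 3 = 2.80 mm/h.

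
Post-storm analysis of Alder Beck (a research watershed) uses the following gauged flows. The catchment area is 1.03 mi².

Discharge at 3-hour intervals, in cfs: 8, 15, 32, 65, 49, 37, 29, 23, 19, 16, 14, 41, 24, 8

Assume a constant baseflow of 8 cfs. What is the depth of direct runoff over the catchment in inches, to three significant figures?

Direct runoff: 0.0, 7.0, 24.0, 57.0, 41.0, 29.0, 21.0, 15.0, 11.0, 8.0, 6.0, 33.0, 16.0, 0.0 cfs; ΣQ_DR = 268.0 cfs.
V = ΣQ_DR · Δt = 268.0 × 10800 s = 2.894 × 10^6 ft³.
Over A = 1.03 mi², depth = V / A = 1.21 in.

d ≈ 1.21 in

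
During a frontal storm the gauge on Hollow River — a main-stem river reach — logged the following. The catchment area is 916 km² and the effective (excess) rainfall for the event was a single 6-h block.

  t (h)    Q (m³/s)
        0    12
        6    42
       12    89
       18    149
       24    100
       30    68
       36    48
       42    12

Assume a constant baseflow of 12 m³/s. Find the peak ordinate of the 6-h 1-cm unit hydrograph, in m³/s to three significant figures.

U_p ≈ 137 m³/s

Direct runoff: 0.0, 30.0, 77.0, 137.0, 88.0, 56.0, 36.0, 0.0 m³/s; ΣQ_DR = 424.0 m³/s, peak = 137.0 m³/s.
Runoff depth d = ΣQ_DR·Δt / A = 424.0 × 21600 / (916 km²) = 9.998 mm.
The 1-cm UH is the DRH scaled by (10 mm)/d, so U_p = 137.0 × 10/9.998 = 137 m³/s.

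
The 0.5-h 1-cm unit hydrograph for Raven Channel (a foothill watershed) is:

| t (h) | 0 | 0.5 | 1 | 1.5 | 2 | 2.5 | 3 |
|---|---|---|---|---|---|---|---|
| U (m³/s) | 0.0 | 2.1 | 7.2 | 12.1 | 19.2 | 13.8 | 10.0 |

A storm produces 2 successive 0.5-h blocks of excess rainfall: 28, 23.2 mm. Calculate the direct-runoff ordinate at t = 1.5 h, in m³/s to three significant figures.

By discrete convolution, Q_j = Σ (P_i / 10 mm) · U_{j−i}.
At t = 1.5 h (j=3): Q = (28/10)·12.1 + (23.2/10)·7.2 = 50.6 m³/s.

Q ≈ 50.6 m³/s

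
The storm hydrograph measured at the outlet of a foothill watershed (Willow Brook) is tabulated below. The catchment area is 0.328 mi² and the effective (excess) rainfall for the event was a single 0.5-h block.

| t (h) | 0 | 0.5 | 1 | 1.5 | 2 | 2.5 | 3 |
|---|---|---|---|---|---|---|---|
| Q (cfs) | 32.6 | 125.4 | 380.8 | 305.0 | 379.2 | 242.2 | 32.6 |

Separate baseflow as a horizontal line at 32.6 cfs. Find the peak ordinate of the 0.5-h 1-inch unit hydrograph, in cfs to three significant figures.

Direct runoff: 0.0, 92.8, 348.2, 272.4, 346.6, 209.6, 0.0 cfs; ΣQ_DR = 1270 cfs, peak = 348.2 cfs.
Runoff depth d = ΣQ_DR·Δt / A = 1270 × 1800 / (0.328 mi²) = 2.999 in.
The 1-inch UH is the DRH scaled by (1 in)/d, so U_p = 348.2 × 1/2.999 = 116 cfs.

U_p ≈ 116 cfs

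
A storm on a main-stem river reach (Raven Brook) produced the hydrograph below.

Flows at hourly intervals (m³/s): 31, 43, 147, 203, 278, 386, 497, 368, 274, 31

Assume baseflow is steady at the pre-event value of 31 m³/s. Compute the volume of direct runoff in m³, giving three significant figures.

V ≈ 7.01 × 10^6 m³

Direct-runoff ordinates (Q − Q_b): 0.0, 12.0, 116.0, 172.0, 247.0, 355.0, 466.0, 337.0, 243.0, 0.0 m³/s.
ΣQ_DR = 1948 m³/s.
With Δt = 1 h = 3600 s, V = ΣQ_DR · Δt = 1948 × 3600 = 7.01 × 10^6 m³.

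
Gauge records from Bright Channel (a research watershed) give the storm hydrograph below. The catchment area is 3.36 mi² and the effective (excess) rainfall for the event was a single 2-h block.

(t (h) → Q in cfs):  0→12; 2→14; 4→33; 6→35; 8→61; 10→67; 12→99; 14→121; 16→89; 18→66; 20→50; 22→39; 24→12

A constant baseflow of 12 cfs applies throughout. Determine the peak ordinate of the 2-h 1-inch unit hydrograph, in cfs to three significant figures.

Direct runoff: 0.0, 2.0, 21.0, 23.0, 49.0, 55.0, 87.0, 109.0, 77.0, 54.0, 38.0, 27.0, 0.0 cfs; ΣQ_DR = 542.0 cfs, peak = 109.0 cfs.
Runoff depth d = ΣQ_DR·Δt / A = 542.0 × 7200 / (3.36 mi²) = 0.4999 in.
The 1-inch UH is the DRH scaled by (1 in)/d, so U_p = 109.0 × 1/0.4999 = 218 cfs.

U_p ≈ 218 cfs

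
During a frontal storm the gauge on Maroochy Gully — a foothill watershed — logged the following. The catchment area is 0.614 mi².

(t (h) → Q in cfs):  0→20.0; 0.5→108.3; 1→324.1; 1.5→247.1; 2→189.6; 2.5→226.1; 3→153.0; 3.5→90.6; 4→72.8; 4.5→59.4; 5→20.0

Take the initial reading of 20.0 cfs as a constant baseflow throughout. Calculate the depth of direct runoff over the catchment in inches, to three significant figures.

Direct runoff: 0.0, 88.3, 304.1, 227.1, 169.6, 206.1, 133.0, 70.6, 52.8, 39.4, 0.0 cfs; ΣQ_DR = 1291 cfs.
V = ΣQ_DR · Δt = 1291 × 1800 s = 2.324 × 10^6 ft³.
Over A = 0.614 mi², depth = V / A = 1.63 in.

d ≈ 1.63 in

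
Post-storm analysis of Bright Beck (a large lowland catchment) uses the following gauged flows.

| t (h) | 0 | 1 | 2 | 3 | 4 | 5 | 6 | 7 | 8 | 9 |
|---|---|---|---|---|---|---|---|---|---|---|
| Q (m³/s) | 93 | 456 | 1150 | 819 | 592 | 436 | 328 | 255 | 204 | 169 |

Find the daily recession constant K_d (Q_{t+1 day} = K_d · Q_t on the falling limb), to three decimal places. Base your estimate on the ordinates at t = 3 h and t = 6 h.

Between t = 3 h and t = 6 h the flow falls from 819 to 328 m³/s over 3×1 h = 3 h.
Per-interval ratio K = (328/819)^(1/3) = 0.7371; K_d = K^(24/1) = 0.001.

K_d ≈ 0.001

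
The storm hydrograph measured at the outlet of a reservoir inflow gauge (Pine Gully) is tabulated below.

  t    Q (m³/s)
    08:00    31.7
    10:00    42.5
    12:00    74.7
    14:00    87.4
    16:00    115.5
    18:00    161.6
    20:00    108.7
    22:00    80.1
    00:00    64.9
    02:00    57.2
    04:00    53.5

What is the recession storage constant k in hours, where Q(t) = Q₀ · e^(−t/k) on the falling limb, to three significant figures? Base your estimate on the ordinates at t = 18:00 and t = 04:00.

On the falling limb, Q drops from 161.6 to 53.5 m³/s between t = 18:00 and t = 04:00 (Δt = 10 h).
k = −Δt / ln(Q₂/Q₁) = −10 / ln(53.5/161.6) = 9.05 h.

k ≈ 9.05 h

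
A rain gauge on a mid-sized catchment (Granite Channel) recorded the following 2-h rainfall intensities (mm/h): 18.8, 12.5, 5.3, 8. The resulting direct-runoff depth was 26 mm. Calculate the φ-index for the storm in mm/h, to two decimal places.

φ ≈ 9.15 mm/h

Only the 2 blocks with intensity above φ contribute runoff: 18.8, 12.5 mm/h.
Σ(I−φ)·Δt = d  ⇒  (18.8+12.5 − 2φ)·2 = 26
φ = (31.30 − 26/2) / 2 = 9.15 mm/h.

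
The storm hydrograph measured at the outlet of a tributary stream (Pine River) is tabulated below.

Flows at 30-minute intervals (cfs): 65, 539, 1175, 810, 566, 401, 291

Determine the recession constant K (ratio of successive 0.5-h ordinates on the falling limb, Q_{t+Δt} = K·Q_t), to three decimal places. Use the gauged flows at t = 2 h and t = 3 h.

K ≈ 0.717

Using the recession-limb readings at t = 2 h and t = 3 h: Q falls from 566 to 291 cfs over 2 intervals.
K = (Q₂/Q₁)^(1/2) = (291/566)^(1/2) = 0.717.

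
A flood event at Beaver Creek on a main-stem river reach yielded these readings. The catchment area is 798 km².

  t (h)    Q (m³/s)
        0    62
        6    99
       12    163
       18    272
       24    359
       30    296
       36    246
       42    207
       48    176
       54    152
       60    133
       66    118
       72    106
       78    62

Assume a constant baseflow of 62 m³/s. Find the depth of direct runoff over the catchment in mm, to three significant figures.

Direct runoff: 0.0, 37.0, 101.0, 210.0, 297.0, 234.0, 184.0, 145.0, 114.0, 90.0, 71.0, 56.0, 44.0, 0.0 m³/s; ΣQ_DR = 1583 m³/s.
V = ΣQ_DR · Δt = 1583 × 21600 s = 3.419 × 10^7 m³.
Over A = 798 km², depth = V / A = 42.8 mm.

d ≈ 42.8 mm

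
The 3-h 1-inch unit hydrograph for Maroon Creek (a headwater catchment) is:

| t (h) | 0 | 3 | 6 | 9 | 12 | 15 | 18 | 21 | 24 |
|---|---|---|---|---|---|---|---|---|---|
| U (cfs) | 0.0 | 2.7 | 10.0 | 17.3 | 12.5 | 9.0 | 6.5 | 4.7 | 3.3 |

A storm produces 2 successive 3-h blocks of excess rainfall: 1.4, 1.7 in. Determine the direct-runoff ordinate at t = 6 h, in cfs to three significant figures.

By discrete convolution, Q_j = Σ (P_i / 1 in) · U_{j−i}.
At t = 6 h (j=2): Q = (1.4/1)·10.0 + (1.7/1)·2.7 = 18.6 cfs.

Q ≈ 18.6 cfs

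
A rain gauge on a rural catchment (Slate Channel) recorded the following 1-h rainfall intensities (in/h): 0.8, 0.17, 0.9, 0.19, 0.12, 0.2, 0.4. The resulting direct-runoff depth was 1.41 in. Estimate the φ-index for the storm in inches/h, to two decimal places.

Only the 3 blocks with intensity above φ contribute runoff: 0.8, 0.9, 0.4 in/h.
Σ(I−φ)·Δt = d  ⇒  (0.8+0.9+0.4 − 3φ)·1 = 1.41
φ = (2.100 − 1.41/1) / 3 = 0.23 in/h.

φ ≈ 0.23 in/h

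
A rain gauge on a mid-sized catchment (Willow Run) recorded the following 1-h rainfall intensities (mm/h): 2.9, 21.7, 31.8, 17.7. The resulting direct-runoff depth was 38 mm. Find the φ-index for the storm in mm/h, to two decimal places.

φ ≈ 11.07 mm/h

Only the 3 blocks with intensity above φ contribute runoff: 21.7, 31.8, 17.7 mm/h.
Σ(I−φ)·Δt = d  ⇒  (21.7+31.8+17.7 − 3φ)·1 = 38
φ = (71.20 − 38/1) / 3 = 11.07 mm/h.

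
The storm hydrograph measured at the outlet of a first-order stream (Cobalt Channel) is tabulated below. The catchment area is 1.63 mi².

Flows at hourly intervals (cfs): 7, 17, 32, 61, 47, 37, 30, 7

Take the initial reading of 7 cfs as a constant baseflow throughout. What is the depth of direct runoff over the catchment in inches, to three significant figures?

d ≈ 0.173 in

Direct runoff: 0.0, 10.0, 25.0, 54.0, 40.0, 30.0, 23.0, 0.0 cfs; ΣQ_DR = 182.0 cfs.
V = ΣQ_DR · Δt = 182.0 × 3600 s = 6.552 × 10^5 ft³.
Over A = 1.63 mi², depth = V / A = 0.173 in.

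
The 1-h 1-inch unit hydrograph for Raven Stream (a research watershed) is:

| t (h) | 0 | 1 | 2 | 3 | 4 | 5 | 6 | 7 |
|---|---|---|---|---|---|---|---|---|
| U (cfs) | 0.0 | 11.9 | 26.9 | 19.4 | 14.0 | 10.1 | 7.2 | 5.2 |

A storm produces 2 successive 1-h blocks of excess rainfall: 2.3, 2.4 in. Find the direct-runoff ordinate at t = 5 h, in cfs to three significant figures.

By discrete convolution, Q_j = Σ (P_i / 1 in) · U_{j−i}.
At t = 5 h (j=5): Q = (2.3/1)·10.1 + (2.4/1)·14.0 = 56.8 cfs.

Q ≈ 56.8 cfs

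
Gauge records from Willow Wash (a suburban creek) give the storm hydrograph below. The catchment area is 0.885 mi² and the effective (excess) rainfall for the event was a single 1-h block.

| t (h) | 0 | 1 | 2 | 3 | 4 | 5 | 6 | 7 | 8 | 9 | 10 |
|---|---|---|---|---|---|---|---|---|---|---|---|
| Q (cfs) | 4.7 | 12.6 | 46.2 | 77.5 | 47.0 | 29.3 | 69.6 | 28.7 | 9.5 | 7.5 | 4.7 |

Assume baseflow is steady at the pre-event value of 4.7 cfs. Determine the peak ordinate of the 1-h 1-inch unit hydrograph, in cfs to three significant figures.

Direct runoff: 0.0, 7.9, 41.5, 72.8, 42.3, 24.6, 64.9, 24.0, 4.8, 2.8, 0.0 cfs; ΣQ_DR = 285.6 cfs, peak = 72.8 cfs.
Runoff depth d = ΣQ_DR·Δt / A = 285.6 × 3600 / (0.885 mi²) = 0.5001 in.
The 1-inch UH is the DRH scaled by (1 in)/d, so U_p = 72.8 × 1/0.5001 = 146 cfs.

U_p ≈ 146 cfs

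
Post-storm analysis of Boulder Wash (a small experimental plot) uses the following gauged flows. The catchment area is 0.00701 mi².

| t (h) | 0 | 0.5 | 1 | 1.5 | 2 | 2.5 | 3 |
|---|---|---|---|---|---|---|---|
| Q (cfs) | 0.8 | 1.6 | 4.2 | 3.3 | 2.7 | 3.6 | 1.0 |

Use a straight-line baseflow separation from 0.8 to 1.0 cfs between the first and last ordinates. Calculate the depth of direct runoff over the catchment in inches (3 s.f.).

d ≈ 1.20 in

Direct runoff: 0.00, 0.77, 3.33, 2.40, 1.77, 2.63, 0.00 cfs; ΣQ_DR = 10.90 cfs.
V = ΣQ_DR · Δt = 10.90 × 1800 s = 19620 ft³.
Over A = 0.00701 mi², depth = V / A = 1.20 in.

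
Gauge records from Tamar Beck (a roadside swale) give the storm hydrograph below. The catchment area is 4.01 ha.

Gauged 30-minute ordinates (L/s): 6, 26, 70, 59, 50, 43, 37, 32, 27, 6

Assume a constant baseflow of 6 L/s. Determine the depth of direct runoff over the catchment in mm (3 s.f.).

d ≈ 13.3 mm

Direct runoff: 0.0, 20.0, 64.0, 53.0, 44.0, 37.0, 31.0, 26.0, 21.0, 0.0 L/s; ΣQ_DR = 296.0 L/s.
V = ΣQ_DR · Δt = 296.0 × 1800 s = 5.328 × 10^5 L.
Over A = 4.01 ha, depth = V / A = 13.3 mm.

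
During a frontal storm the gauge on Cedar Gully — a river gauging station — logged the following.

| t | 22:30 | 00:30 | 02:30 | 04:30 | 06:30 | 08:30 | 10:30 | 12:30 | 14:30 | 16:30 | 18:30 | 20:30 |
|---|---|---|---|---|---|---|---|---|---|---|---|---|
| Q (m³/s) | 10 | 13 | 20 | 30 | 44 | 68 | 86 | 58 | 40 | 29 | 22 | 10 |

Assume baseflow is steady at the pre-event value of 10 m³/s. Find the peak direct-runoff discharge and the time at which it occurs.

Subtracting baseflow gives direct-runoff ordinates: 0.0, 3.0, 10.0, 20.0, 34.0, 58.0, 76.0, 48.0, 30.0, 19.0, 12.0, 0.0 m³/s.
The maximum is 76.0 m³/s, occurring at the reading for t = 10:30.

Q_p = 76.0 m³/s at t = 10:30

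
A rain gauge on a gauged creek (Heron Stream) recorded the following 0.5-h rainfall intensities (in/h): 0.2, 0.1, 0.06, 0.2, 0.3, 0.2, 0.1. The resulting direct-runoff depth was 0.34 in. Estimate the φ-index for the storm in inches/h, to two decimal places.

Only the 6 blocks with intensity above φ contribute runoff: 0.2, 0.1, 0.2, 0.3, 0.2, 0.1 in/h.
Σ(I−φ)·Δt = d  ⇒  (0.2+0.1+0.2+0.3+0.2+0.1 − 6φ)·0.5 = 0.34
φ = (1.100 − 0.34/0.5) / 6 = 0.07 in/h.

φ ≈ 0.07 in/h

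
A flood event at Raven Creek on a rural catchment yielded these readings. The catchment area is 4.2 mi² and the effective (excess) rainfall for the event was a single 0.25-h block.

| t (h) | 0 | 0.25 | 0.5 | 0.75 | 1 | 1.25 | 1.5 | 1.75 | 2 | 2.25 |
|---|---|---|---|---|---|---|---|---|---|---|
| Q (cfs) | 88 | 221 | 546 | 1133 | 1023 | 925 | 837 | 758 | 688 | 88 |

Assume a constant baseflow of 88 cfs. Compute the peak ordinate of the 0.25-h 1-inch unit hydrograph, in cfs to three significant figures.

Direct runoff: 0.0, 133.0, 458.0, 1045.0, 935.0, 837.0, 749.0, 670.0, 600.0, 0.0 cfs; ΣQ_DR = 5427 cfs, peak = 1045.0 cfs.
Runoff depth d = ΣQ_DR·Δt / A = 5427 × 900 / (4.2 mi²) = 0.5006 in.
The 1-inch UH is the DRH scaled by (1 in)/d, so U_p = 1045.0 × 1/0.5006 = 2090 cfs.

U_p ≈ 2090 cfs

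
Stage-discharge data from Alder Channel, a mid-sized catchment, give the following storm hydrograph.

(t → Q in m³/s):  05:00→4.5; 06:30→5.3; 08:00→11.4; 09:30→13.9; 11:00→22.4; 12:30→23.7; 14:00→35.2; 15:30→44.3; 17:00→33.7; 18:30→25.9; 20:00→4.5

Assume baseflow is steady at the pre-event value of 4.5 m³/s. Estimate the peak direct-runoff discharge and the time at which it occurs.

Q_p = 39.8 m³/s at t = 15:30

Subtracting baseflow gives direct-runoff ordinates: 0.0, 0.8, 6.9, 9.4, 17.9, 19.2, 30.7, 39.8, 29.2, 21.4, 0.0 m³/s.
The maximum is 39.8 m³/s, occurring at the reading for t = 15:30.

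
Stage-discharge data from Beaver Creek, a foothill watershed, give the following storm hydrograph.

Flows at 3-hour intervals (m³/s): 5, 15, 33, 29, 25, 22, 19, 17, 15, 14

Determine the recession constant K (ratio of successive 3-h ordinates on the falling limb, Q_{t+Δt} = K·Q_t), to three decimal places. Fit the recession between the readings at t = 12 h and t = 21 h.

K ≈ 0.879

Using the recession-limb readings at t = 12 h and t = 21 h: Q falls from 25 to 17 m³/s over 3 intervals.
K = (Q₂/Q₁)^(1/3) = (17/25)^(1/3) = 0.879.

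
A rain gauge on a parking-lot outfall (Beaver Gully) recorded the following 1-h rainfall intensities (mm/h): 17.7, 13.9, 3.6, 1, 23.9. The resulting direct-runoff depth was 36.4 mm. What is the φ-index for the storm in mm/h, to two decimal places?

φ ≈ 6.37 mm/h

Only the 3 blocks with intensity above φ contribute runoff: 17.7, 13.9, 23.9 mm/h.
Σ(I−φ)·Δt = d  ⇒  (17.7+13.9+23.9 − 3φ)·1 = 36.4
φ = (55.50 − 36.4/1) / 3 = 6.37 mm/h.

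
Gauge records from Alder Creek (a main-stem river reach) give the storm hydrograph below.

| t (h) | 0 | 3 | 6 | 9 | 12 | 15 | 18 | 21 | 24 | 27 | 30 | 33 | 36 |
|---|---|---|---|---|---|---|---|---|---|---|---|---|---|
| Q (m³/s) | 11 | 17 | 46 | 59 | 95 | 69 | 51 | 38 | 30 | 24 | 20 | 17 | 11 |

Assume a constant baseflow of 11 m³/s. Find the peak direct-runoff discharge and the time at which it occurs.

Q_p = 84.0 m³/s at t = 12 h

Subtracting baseflow gives direct-runoff ordinates: 0.0, 6.0, 35.0, 48.0, 84.0, 58.0, 40.0, 27.0, 19.0, 13.0, 9.0, 6.0, 0.0 m³/s.
The maximum is 84.0 m³/s, occurring at the reading for t = 12 h.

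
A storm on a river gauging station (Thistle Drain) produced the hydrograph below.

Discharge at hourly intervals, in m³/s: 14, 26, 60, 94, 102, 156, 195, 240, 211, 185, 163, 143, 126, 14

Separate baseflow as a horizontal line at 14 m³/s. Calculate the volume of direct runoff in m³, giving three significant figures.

Direct-runoff ordinates (Q − Q_b): 0.0, 12.0, 46.0, 80.0, 88.0, 142.0, 181.0, 226.0, 197.0, 171.0, 149.0, 129.0, 112.0, 0.0 m³/s.
ΣQ_DR = 1533 m³/s.
With Δt = 1 h = 3600 s, V = ΣQ_DR · Δt = 1533 × 3600 = 5.52 × 10^6 m³.

V ≈ 5.52 × 10^6 m³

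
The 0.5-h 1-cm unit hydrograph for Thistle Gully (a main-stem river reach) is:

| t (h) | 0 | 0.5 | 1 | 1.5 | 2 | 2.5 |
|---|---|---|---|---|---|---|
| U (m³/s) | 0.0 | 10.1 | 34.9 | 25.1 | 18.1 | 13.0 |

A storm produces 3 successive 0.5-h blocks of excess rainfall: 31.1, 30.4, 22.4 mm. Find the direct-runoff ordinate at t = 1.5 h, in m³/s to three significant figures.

By discrete convolution, Q_j = Σ (P_i / 10 mm) · U_{j−i}.
At t = 1.5 h (j=3): Q = (31.1/10)·25.1 + (30.4/10)·34.9 + (22.4/10)·10.1 = 207 m³/s.

Q ≈ 207 m³/s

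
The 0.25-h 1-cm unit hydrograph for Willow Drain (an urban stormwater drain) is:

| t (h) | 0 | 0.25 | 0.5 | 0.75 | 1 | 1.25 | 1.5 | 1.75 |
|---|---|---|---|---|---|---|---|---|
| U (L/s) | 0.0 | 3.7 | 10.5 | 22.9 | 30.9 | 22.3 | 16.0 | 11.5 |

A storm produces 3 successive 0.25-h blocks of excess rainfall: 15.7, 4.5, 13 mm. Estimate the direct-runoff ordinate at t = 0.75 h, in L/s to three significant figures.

Q ≈ 45.5 L/s

By discrete convolution, Q_j = Σ (P_i / 10 mm) · U_{j−i}.
At t = 0.75 h (j=3): Q = (15.7/10)·22.9 + (4.5/10)·10.5 + (13/10)·3.7 = 45.5 L/s.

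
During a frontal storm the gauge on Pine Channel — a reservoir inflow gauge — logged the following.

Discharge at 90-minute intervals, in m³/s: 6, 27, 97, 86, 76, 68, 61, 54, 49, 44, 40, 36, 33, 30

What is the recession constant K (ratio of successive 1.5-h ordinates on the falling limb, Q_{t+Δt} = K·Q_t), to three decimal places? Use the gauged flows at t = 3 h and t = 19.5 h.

Using the recession-limb readings at t = 3 h and t = 19.5 h: Q falls from 97 to 30 m³/s over 11 intervals.
K = (Q₂/Q₁)^(1/11) = (30/97)^(1/11) = 0.899.

K ≈ 0.899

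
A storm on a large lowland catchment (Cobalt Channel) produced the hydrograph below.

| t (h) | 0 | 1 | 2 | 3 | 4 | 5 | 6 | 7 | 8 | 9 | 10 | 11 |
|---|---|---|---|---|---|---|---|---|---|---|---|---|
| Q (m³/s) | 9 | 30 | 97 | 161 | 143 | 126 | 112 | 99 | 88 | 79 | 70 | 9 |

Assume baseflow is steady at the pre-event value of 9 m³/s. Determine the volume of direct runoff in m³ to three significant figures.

Direct-runoff ordinates (Q − Q_b): 0.0, 21.0, 88.0, 152.0, 134.0, 117.0, 103.0, 90.0, 79.0, 70.0, 61.0, 0.0 m³/s.
ΣQ_DR = 915.0 m³/s.
With Δt = 1 h = 3600 s, V = ΣQ_DR · Δt = 915.0 × 3600 = 3.29 × 10^6 m³.

V ≈ 3.29 × 10^6 m³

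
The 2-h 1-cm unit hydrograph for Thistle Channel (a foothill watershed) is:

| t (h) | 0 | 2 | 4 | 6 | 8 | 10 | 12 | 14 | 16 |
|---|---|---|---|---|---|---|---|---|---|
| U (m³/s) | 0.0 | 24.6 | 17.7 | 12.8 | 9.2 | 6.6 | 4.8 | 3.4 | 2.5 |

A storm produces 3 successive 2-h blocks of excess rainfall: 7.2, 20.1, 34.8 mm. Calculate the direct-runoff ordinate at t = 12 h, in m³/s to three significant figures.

By discrete convolution, Q_j = Σ (P_i / 10 mm) · U_{j−i}.
At t = 12 h (j=6): Q = (7.2/10)·4.8 + (20.1/10)·6.6 + (34.8/10)·9.2 = 48.7 m³/s.

Q ≈ 48.7 m³/s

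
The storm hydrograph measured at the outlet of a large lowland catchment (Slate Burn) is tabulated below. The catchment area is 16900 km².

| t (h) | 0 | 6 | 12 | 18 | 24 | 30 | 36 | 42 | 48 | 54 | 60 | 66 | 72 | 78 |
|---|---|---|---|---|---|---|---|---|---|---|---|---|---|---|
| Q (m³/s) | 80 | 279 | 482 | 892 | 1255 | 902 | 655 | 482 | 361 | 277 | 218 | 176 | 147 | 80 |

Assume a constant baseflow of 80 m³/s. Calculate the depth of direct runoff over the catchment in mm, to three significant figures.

d ≈ 6.60 mm

Direct runoff: 0.0, 199.0, 402.0, 812.0, 1175.0, 822.0, 575.0, 402.0, 281.0, 197.0, 138.0, 96.0, 67.0, 0.0 m³/s; ΣQ_DR = 5166 m³/s.
V = ΣQ_DR · Δt = 5166 × 21600 s = 1.116 × 10^8 m³.
Over A = 16900 km², depth = V / A = 6.60 mm.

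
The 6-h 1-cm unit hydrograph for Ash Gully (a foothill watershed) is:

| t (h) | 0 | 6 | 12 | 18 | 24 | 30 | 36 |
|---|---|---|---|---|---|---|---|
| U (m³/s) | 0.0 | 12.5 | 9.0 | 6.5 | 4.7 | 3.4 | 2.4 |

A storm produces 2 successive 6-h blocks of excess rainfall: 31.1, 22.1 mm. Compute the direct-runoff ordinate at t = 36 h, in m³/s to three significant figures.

By discrete convolution, Q_j = Σ (P_i / 10 mm) · U_{j−i}.
At t = 36 h (j=6): Q = (31.1/10)·2.4 + (22.1/10)·3.4 = 15.0 m³/s.

Q ≈ 15.0 m³/s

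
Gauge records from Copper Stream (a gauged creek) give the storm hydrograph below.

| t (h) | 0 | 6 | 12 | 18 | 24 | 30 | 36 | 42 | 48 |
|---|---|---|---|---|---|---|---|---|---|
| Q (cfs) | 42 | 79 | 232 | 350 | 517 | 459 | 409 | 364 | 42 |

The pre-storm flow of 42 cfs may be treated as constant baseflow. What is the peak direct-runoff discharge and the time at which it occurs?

Subtracting baseflow gives direct-runoff ordinates: 0.0, 37.0, 190.0, 308.0, 475.0, 417.0, 367.0, 322.0, 0.0 cfs.
The maximum is 475.0 cfs, occurring at the reading for t = 24 h.

Q_p = 475.0 cfs at t = 24 h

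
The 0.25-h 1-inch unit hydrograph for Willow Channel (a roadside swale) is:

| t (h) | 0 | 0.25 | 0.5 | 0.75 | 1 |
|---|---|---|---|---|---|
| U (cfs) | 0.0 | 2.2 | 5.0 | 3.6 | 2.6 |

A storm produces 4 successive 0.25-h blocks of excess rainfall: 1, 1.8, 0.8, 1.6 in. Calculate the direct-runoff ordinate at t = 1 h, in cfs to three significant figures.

By discrete convolution, Q_j = Σ (P_i / 1 in) · U_{j−i}.
At t = 1 h (j=4): Q = (1/1)·2.6 + (1.8/1)·3.6 + (0.8/1)·5.0 + (1.6/1)·2.2 = 16.6 cfs.

Q ≈ 16.6 cfs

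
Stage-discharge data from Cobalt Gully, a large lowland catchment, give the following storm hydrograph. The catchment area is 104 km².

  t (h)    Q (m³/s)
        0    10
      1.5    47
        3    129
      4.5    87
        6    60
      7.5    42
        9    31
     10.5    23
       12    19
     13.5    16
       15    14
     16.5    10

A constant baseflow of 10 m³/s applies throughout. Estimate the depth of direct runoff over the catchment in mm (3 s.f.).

d ≈ 19.1 mm

Direct runoff: 0.0, 37.0, 119.0, 77.0, 50.0, 32.0, 21.0, 13.0, 9.0, 6.0, 4.0, 0.0 m³/s; ΣQ_DR = 368.0 m³/s.
V = ΣQ_DR · Δt = 368.0 × 5400 s = 1.987 × 10^6 m³.
Over A = 104 km², depth = V / A = 19.1 mm.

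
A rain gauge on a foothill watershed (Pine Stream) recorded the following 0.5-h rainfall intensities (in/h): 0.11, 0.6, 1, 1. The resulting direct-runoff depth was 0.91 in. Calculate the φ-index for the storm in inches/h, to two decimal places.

Only the 3 blocks with intensity above φ contribute runoff: 0.6, 1, 1 in/h.
Σ(I−φ)·Δt = d  ⇒  (0.6+1+1 − 3φ)·0.5 = 0.91
φ = (2.600 − 0.91/0.5) / 3 = 0.26 in/h.

φ ≈ 0.26 in/h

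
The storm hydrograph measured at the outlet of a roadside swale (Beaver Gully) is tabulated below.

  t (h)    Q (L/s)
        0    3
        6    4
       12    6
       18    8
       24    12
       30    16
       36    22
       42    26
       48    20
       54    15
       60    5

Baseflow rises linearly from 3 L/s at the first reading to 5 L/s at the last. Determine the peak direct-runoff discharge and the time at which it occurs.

Subtracting baseflow gives direct-runoff ordinates: 0.00, 0.80, 2.60, 4.40, 8.20, 12.00, 17.80, 21.60, 15.40, 10.20, 0.00 L/s.
The maximum is 21.60 L/s, occurring at the reading for t = 42 h.

Q_p = 21.60 L/s at t = 42 h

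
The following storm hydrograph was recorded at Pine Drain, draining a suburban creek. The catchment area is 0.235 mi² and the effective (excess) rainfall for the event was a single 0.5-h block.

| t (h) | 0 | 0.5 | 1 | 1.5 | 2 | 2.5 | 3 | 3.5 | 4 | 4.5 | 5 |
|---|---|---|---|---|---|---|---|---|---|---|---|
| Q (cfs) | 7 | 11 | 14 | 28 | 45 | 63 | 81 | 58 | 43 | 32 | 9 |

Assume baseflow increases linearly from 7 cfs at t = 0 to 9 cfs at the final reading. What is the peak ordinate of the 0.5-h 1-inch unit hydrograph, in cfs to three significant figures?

Direct runoff: 0.00, 3.80, 6.60, 20.40, 37.20, 55.00, 72.80, 49.60, 34.40, 23.20, 0.00 cfs; ΣQ_DR = 303.0 cfs, peak = 72.80 cfs.
Runoff depth d = ΣQ_DR·Δt / A = 303.0 × 1800 / (0.235 mi²) = 0.9990 in.
The 1-inch UH is the DRH scaled by (1 in)/d, so U_p = 72.80 × 1/0.9990 = 72.9 cfs.

U_p ≈ 72.9 cfs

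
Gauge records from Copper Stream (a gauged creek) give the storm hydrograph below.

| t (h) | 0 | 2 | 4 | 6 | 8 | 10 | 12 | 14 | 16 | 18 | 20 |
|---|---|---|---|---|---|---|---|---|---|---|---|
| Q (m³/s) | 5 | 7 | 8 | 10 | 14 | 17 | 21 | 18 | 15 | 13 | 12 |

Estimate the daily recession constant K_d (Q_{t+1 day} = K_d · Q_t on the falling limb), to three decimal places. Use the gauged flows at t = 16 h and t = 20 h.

Between t = 16 h and t = 20 h the flow falls from 15 to 12 m³/s over 2×2 h = 4 h.
Per-interval ratio K = (12/15)^(1/2) = 0.8944; K_d = K^(24/2) = 0.262.

K_d ≈ 0.262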